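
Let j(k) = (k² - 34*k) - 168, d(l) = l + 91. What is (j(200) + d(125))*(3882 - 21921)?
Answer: -599760672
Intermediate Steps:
d(l) = 91 + l
j(k) = -168 + k² - 34*k
(j(200) + d(125))*(3882 - 21921) = ((-168 + 200² - 34*200) + (91 + 125))*(3882 - 21921) = ((-168 + 40000 - 6800) + 216)*(-18039) = (33032 + 216)*(-18039) = 33248*(-18039) = -599760672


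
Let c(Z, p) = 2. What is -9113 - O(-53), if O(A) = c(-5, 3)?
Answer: -9115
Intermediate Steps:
O(A) = 2
-9113 - O(-53) = -9113 - 1*2 = -9113 - 2 = -9115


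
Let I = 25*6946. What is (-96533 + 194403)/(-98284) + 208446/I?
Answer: 872945291/4266754150 ≈ 0.20459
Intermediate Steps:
I = 173650
(-96533 + 194403)/(-98284) + 208446/I = (-96533 + 194403)/(-98284) + 208446/173650 = 97870*(-1/98284) + 208446*(1/173650) = -48935/49142 + 104223/86825 = 872945291/4266754150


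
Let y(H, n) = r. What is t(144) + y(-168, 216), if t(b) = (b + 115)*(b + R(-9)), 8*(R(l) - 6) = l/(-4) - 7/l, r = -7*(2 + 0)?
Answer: 11212999/288 ≈ 38934.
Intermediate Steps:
r = -14 (r = -7*2 = -14)
y(H, n) = -14
R(l) = 6 - 7/(8*l) - l/32 (R(l) = 6 + (l/(-4) - 7/l)/8 = 6 + (l*(-¼) - 7/l)/8 = 6 + (-l/4 - 7/l)/8 = 6 + (-7/l - l/4)/8 = 6 + (-7/(8*l) - l/32) = 6 - 7/(8*l) - l/32)
t(b) = (115 + b)*(1837/288 + b) (t(b) = (b + 115)*(b + (6 - 7/8/(-9) - 1/32*(-9))) = (115 + b)*(b + (6 - 7/8*(-⅑) + 9/32)) = (115 + b)*(b + (6 + 7/72 + 9/32)) = (115 + b)*(b + 1837/288) = (115 + b)*(1837/288 + b))
t(144) + y(-168, 216) = (211255/288 + 144² + (34957/288)*144) - 14 = (211255/288 + 20736 + 34957/2) - 14 = 11217031/288 - 14 = 11212999/288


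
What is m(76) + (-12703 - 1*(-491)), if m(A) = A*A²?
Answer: 426764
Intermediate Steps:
m(A) = A³
m(76) + (-12703 - 1*(-491)) = 76³ + (-12703 - 1*(-491)) = 438976 + (-12703 + 491) = 438976 - 12212 = 426764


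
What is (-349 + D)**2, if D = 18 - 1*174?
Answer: 255025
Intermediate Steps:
D = -156 (D = 18 - 174 = -156)
(-349 + D)**2 = (-349 - 156)**2 = (-505)**2 = 255025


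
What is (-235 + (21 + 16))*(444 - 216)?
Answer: -45144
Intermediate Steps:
(-235 + (21 + 16))*(444 - 216) = (-235 + 37)*228 = -198*228 = -45144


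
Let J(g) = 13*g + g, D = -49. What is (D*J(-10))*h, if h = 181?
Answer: 1241660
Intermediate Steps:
J(g) = 14*g
(D*J(-10))*h = -686*(-10)*181 = -49*(-140)*181 = 6860*181 = 1241660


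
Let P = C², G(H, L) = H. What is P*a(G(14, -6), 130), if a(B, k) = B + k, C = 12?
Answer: 20736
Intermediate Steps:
P = 144 (P = 12² = 144)
P*a(G(14, -6), 130) = 144*(14 + 130) = 144*144 = 20736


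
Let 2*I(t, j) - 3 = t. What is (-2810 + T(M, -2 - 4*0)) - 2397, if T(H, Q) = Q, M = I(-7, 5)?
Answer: -5209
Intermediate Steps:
I(t, j) = 3/2 + t/2
M = -2 (M = 3/2 + (½)*(-7) = 3/2 - 7/2 = -2)
(-2810 + T(M, -2 - 4*0)) - 2397 = (-2810 + (-2 - 4*0)) - 2397 = (-2810 + (-2 + 0)) - 2397 = (-2810 - 2) - 2397 = -2812 - 2397 = -5209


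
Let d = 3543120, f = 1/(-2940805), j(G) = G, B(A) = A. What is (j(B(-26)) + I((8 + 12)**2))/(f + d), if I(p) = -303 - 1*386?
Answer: -2102675575/10419625011599 ≈ -0.00020180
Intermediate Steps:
I(p) = -689 (I(p) = -303 - 386 = -689)
f = -1/2940805 ≈ -3.4004e-7
(j(B(-26)) + I((8 + 12)**2))/(f + d) = (-26 - 689)/(-1/2940805 + 3543120) = -715/10419625011599/2940805 = -715*2940805/10419625011599 = -2102675575/10419625011599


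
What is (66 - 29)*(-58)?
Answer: -2146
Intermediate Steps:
(66 - 29)*(-58) = 37*(-58) = -2146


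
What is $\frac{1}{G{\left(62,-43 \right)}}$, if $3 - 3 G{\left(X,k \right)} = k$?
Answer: $\frac{3}{46} \approx 0.065217$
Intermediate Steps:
$G{\left(X,k \right)} = 1 - \frac{k}{3}$
$\frac{1}{G{\left(62,-43 \right)}} = \frac{1}{1 - - \frac{43}{3}} = \frac{1}{1 + \frac{43}{3}} = \frac{1}{\frac{46}{3}} = \frac{3}{46}$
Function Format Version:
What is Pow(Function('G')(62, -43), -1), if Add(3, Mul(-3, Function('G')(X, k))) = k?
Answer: Rational(3, 46) ≈ 0.065217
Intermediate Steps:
Function('G')(X, k) = Add(1, Mul(Rational(-1, 3), k))
Pow(Function('G')(62, -43), -1) = Pow(Add(1, Mul(Rational(-1, 3), -43)), -1) = Pow(Add(1, Rational(43, 3)), -1) = Pow(Rational(46, 3), -1) = Rational(3, 46)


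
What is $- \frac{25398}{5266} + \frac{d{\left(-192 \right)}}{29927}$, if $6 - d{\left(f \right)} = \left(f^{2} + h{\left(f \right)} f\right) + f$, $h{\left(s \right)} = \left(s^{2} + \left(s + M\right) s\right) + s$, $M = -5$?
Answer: $\frac{37183825305}{78797791} \approx 471.89$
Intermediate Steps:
$h{\left(s \right)} = s + s^{2} + s \left(-5 + s\right)$ ($h{\left(s \right)} = \left(s^{2} + \left(s - 5\right) s\right) + s = \left(s^{2} + \left(-5 + s\right) s\right) + s = \left(s^{2} + s \left(-5 + s\right)\right) + s = s + s^{2} + s \left(-5 + s\right)$)
$d{\left(f \right)} = 6 - f - f^{2} - 2 f^{2} \left(-2 + f\right)$ ($d{\left(f \right)} = 6 - \left(\left(f^{2} + 2 f \left(-2 + f\right) f\right) + f\right) = 6 - \left(\left(f^{2} + 2 f^{2} \left(-2 + f\right)\right) + f\right) = 6 - \left(f + f^{2} + 2 f^{2} \left(-2 + f\right)\right) = 6 - f - f^{2} - 2 f^{2} \left(-2 + f\right)$)
$- \frac{25398}{5266} + \frac{d{\left(-192 \right)}}{29927} = - \frac{25398}{5266} + \frac{6 - -192 - 2 \left(-192\right)^{3} + 3 \left(-192\right)^{2}}{29927} = \left(-25398\right) \frac{1}{5266} + \left(6 + 192 - -14155776 + 3 \cdot 36864\right) \frac{1}{29927} = - \frac{12699}{2633} + \left(6 + 192 + 14155776 + 110592\right) \frac{1}{29927} = - \frac{12699}{2633} + 14266566 \cdot \frac{1}{29927} = - \frac{12699}{2633} + \frac{14266566}{29927} = \frac{37183825305}{78797791}$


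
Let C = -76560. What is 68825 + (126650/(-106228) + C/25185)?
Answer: 6137326376419/89178406 ≈ 68821.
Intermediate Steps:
68825 + (126650/(-106228) + C/25185) = 68825 + (126650/(-106228) - 76560/25185) = 68825 + (126650*(-1/106228) - 76560*1/25185) = 68825 + (-63325/53114 - 5104/1679) = 68825 - 377416531/89178406 = 6137326376419/89178406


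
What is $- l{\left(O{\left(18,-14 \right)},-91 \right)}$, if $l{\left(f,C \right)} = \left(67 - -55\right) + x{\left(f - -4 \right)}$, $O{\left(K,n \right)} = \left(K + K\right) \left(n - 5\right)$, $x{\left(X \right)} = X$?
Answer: $558$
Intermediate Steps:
$O{\left(K,n \right)} = 2 K \left(-5 + n\right)$
$l{\left(f,C \right)} = 126 + f$ ($l{\left(f,C \right)} = \left(67 - -55\right) + \left(f - -4\right) = \left(67 + 55\right) + \left(f + 4\right) = 122 + \left(4 + f\right) = 126 + f$)
$- l{\left(O{\left(18,-14 \right)},-91 \right)} = - (126 + 2 \cdot 18 \left(-5 - 14\right)) = - (126 + 2 \cdot 18 \left(-19\right)) = - (126 - 684) = \left(-1\right) \left(-558\right) = 558$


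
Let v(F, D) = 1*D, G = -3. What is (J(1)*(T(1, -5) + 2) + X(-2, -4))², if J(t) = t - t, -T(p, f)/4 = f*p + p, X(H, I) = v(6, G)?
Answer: 9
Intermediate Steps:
v(F, D) = D
X(H, I) = -3
T(p, f) = -4*p - 4*f*p (T(p, f) = -4*(f*p + p) = -4*(p + f*p) = -4*p - 4*f*p)
J(t) = 0
(J(1)*(T(1, -5) + 2) + X(-2, -4))² = (0*(-4*1*(1 - 5) + 2) - 3)² = (0*(-4*1*(-4) + 2) - 3)² = (0*(16 + 2) - 3)² = (0*18 - 3)² = (0 - 3)² = (-3)² = 9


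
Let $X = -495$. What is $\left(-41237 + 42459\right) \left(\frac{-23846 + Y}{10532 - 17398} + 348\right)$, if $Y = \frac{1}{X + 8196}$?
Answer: $\frac{11354922378943}{26437533} \approx 4.295 \cdot 10^{5}$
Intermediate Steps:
$Y = \frac{1}{7701}$ ($Y = \frac{1}{-495 + 8196} = \frac{1}{7701} \approx 0.00012985$)
$\left(-41237 + 42459\right) \left(\frac{-23846 + Y}{10532 - 17398} + 348\right) = \left(-41237 + 42459\right) \left(\frac{-23846 + \frac{1}{7701}}{10532 - 17398} + 348\right) = 1222 \left(- \frac{183638045}{7701 \left(-6866\right)} + 348\right) = 1222 \left(\left(- \frac{183638045}{7701}\right) \left(- \frac{1}{6866}\right) + 348\right) = 1222 \left(\frac{183638045}{52875066} + 348\right) = 1222 \cdot \frac{18584161013}{52875066} = \frac{11354922378943}{26437533}$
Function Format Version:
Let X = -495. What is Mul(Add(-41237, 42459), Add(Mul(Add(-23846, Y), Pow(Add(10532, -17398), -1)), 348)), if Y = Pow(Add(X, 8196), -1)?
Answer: Rational(11354922378943, 26437533) ≈ 4.2950e+5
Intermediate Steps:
Y = Rational(1, 7701) (Y = Pow(Add(-495, 8196), -1) = Pow(7701, -1) = Rational(1, 7701) ≈ 0.00012985)
Mul(Add(-41237, 42459), Add(Mul(Add(-23846, Y), Pow(Add(10532, -17398), -1)), 348)) = Mul(Add(-41237, 42459), Add(Mul(Add(-23846, Rational(1, 7701)), Pow(Add(10532, -17398), -1)), 348)) = Mul(1222, Add(Mul(Rational(-183638045, 7701), Pow(-6866, -1)), 348)) = Mul(1222, Add(Mul(Rational(-183638045, 7701), Rational(-1, 6866)), 348)) = Mul(1222, Add(Rational(183638045, 52875066), 348)) = Mul(1222, Rational(18584161013, 52875066)) = Rational(11354922378943, 26437533)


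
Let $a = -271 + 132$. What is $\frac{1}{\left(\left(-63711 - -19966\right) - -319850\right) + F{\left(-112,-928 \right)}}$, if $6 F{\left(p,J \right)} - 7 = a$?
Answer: $\frac{1}{276083} \approx 3.6221 \cdot 10^{-6}$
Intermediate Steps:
$a = -139$
$F{\left(p,J \right)} = -22$ ($F{\left(p,J \right)} = \frac{7}{6} + \frac{1}{6} \left(-139\right) = \frac{7}{6} - \frac{139}{6} = -22$)
$\frac{1}{\left(\left(-63711 - -19966\right) - -319850\right) + F{\left(-112,-928 \right)}} = \frac{1}{\left(\left(-63711 - -19966\right) - -319850\right) - 22} = \frac{1}{\left(\left(-63711 + 19966\right) + 319850\right) - 22} = \frac{1}{\left(-43745 + 319850\right) - 22} = \frac{1}{276105 - 22} = \frac{1}{276083}$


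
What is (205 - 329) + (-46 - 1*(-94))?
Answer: -76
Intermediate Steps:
(205 - 329) + (-46 - 1*(-94)) = -124 + (-46 + 94) = -124 + 48 = -76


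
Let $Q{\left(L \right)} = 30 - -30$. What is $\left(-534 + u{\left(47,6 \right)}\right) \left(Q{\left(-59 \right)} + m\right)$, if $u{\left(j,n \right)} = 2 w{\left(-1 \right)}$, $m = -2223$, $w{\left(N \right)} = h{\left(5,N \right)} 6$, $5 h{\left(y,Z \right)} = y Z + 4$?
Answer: $\frac{5801166}{5} \approx 1.1602 \cdot 10^{6}$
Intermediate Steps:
$h{\left(y,Z \right)} = \frac{4}{5} + \frac{Z y}{5}$ ($h{\left(y,Z \right)} = \frac{y Z + 4}{5} = \frac{Z y + 4}{5} = \frac{4 + Z y}{5} = \frac{4}{5} + \frac{Z y}{5}$)
$w{\left(N \right)} = \frac{24}{5} + 6 N$ ($w{\left(N \right)} = \left(\frac{4}{5} + \frac{1}{5} N 5\right) 6 = \left(\frac{4}{5} + N\right) 6 = \frac{24}{5} + 6 N$)
$u{\left(j,n \right)} = - \frac{12}{5}$ ($u{\left(j,n \right)} = 2 \left(\frac{24}{5} + 6 \left(-1\right)\right) = 2 \left(\frac{24}{5} - 6\right) = 2 \left(- \frac{6}{5}\right) = - \frac{12}{5}$)
$Q{\left(L \right)} = 60$ ($Q{\left(L \right)} = 30 + 30 = 60$)
$\left(-534 + u{\left(47,6 \right)}\right) \left(Q{\left(-59 \right)} + m\right) = \left(-534 - \frac{12}{5}\right) \left(60 - 2223\right) = \left(- \frac{2682}{5}\right) \left(-2163\right) = \frac{5801166}{5}$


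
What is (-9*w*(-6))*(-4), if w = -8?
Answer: 1728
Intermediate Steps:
(-9*w*(-6))*(-4) = (-9*(-8)*(-6))*(-4) = (72*(-6))*(-4) = -432*(-4) = 1728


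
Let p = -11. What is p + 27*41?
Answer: 1096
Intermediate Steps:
p + 27*41 = -11 + 27*41 = -11 + 1107 = 1096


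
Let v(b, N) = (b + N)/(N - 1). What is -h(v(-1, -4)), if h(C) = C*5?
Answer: -5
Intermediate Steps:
v(b, N) = (N + b)/(-1 + N)
h(C) = 5*C
-h(v(-1, -4)) = -5*(-4 - 1)/(-1 - 4) = -5*-5/(-5) = -5*(-⅕*(-5)) = -5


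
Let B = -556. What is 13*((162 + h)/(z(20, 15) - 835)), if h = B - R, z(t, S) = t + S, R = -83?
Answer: 4043/800 ≈ 5.0537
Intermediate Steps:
z(t, S) = S + t
h = -473 (h = -556 - 1*(-83) = -556 + 83 = -473)
13*((162 + h)/(z(20, 15) - 835)) = 13*((162 - 473)/((15 + 20) - 835)) = 13*(-311/(35 - 835)) = 13*(-311/(-800)) = 13*(-311*(-1/800)) = 13*(311/800) = 4043/800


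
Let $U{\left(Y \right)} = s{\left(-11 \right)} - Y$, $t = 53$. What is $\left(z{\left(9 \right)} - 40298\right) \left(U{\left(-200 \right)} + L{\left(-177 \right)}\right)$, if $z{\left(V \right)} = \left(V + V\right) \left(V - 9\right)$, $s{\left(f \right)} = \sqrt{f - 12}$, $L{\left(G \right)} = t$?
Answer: $-10195394 - 40298 i \sqrt{23} \approx -1.0195 \cdot 10^{7} - 1.9326 \cdot 10^{5} i$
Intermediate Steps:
$L{\left(G \right)} = 53$
$s{\left(f \right)} = \sqrt{-12 + f}$
$z{\left(V \right)} = 2 V \left(-9 + V\right)$
$U{\left(Y \right)} = - Y + i \sqrt{23}$ ($U{\left(Y \right)} = \sqrt{-12 - 11} - Y = \sqrt{-23} - Y = i \sqrt{23} - Y = - Y + i \sqrt{23}$)
$\left(z{\left(9 \right)} - 40298\right) \left(U{\left(-200 \right)} + L{\left(-177 \right)}\right) = \left(2 \cdot 9 \left(-9 + 9\right) - 40298\right) \left(\left(\left(-1\right) \left(-200\right) + i \sqrt{23}\right) + 53\right) = \left(2 \cdot 9 \cdot 0 - 40298\right) \left(\left(200 + i \sqrt{23}\right) + 53\right) = \left(0 - 40298\right) \left(253 + i \sqrt{23}\right) = - 40298 \left(253 + i \sqrt{23}\right) = -10195394 - 40298 i \sqrt{23}$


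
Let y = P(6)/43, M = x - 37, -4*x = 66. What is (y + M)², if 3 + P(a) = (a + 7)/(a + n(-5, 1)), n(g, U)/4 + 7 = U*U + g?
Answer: 1916075529/667489 ≈ 2870.6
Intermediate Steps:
n(g, U) = -28 + 4*g + 4*U² (n(g, U) = -28 + 4*(U*U + g) = -28 + 4*(U² + g) = -28 + 4*(g + U²) = -28 + (4*g + 4*U²) = -28 + 4*g + 4*U²)
x = -33/2 (x = -¼*66 = -33/2 ≈ -16.500)
M = -107/2 (M = -33/2 - 37 = -107/2 ≈ -53.500)
P(a) = -3 + (7 + a)/(-44 + a) (P(a) = -3 + (a + 7)/(a + (-28 + 4*(-5) + 4*1²)) = -3 + (7 + a)/(a + (-28 - 20 + 4*1)) = -3 + (7 + a)/(a + (-28 - 20 + 4)) = -3 + (7 + a)/(a - 44) = -3 + (7 + a)/(-44 + a))
y = -127/1634 (y = ((139 - 2*6)/(-44 + 6))/43 = ((139 - 12)/(-38))*(1/43) = -1/38*127*(1/43) = -127/38*1/43 = -127/1634 ≈ -0.077723)
(y + M)² = (-127/1634 - 107/2)² = (-43773/817)² = 1916075529/667489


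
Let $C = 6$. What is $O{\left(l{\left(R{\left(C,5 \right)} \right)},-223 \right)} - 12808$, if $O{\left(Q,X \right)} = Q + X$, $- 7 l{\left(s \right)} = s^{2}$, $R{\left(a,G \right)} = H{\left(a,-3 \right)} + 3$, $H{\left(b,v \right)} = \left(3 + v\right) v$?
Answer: $- \frac{91226}{7} \approx -13032.0$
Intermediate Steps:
$H{\left(b,v \right)} = v \left(3 + v\right)$
$R{\left(a,G \right)} = 3$ ($R{\left(a,G \right)} = - 3 \left(3 - 3\right) + 3 = \left(-3\right) 0 + 3 = 0 + 3 = 3$)
$l{\left(s \right)} = - \frac{s^{2}}{7}$
$O{\left(l{\left(R{\left(C,5 \right)} \right)},-223 \right)} - 12808 = \left(- \frac{3^{2}}{7} - 223\right) - 12808 = \left(\left(- \frac{1}{7}\right) 9 - 223\right) - 12808 = \left(- \frac{9}{7} - 223\right) - 12808 = - \frac{1570}{7} - 12808 = - \frac{91226}{7}$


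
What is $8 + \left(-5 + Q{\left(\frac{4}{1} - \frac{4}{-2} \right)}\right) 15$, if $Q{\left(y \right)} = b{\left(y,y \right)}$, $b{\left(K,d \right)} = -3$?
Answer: $-112$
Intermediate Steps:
$Q{\left(y \right)} = -3$
$8 + \left(-5 + Q{\left(\frac{4}{1} - \frac{4}{-2} \right)}\right) 15 = 8 + \left(-5 - 3\right) 15 = 8 - 120 = -112$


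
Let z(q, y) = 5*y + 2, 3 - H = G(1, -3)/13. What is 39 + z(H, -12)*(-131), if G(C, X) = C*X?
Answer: 7637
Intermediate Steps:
H = 42/13 (H = 3 - 1*(-3)/13 = 3 - (-3)/13 = 3 - 1*(-3/13) = 3 + 3/13 = 42/13 ≈ 3.2308)
z(q, y) = 2 + 5*y
39 + z(H, -12)*(-131) = 39 + (2 + 5*(-12))*(-131) = 39 + (2 - 60)*(-131) = 39 - 58*(-131) = 39 + 7598 = 7637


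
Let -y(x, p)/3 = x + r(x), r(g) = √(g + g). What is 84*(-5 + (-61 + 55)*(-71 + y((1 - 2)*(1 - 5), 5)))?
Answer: 41412 + 3024*√2 ≈ 45689.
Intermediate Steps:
r(g) = √2*√g (r(g) = √(2*g) = √2*√g)
y(x, p) = -3*x - 3*√2*√x (y(x, p) = -3*(x + √2*√x) = -3*x - 3*√2*√x)
84*(-5 + (-61 + 55)*(-71 + y((1 - 2)*(1 - 5), 5))) = 84*(-5 + (-61 + 55)*(-71 + (-3*(1 - 2)*(1 - 5) - 3*√2*√((1 - 2)*(1 - 5))))) = 84*(-5 - 6*(-71 + (-(-3)*(-4) - 3*√2*√(-1*(-4))))) = 84*(-5 - 6*(-71 + (-3*4 - 3*√2*√4))) = 84*(-5 - 6*(-71 + (-12 - 3*√2*2))) = 84*(-5 - 6*(-71 + (-12 - 6*√2))) = 84*(-5 - 6*(-83 - 6*√2)) = 84*(-5 + (498 + 36*√2)) = 84*(493 + 36*√2) = 41412 + 3024*√2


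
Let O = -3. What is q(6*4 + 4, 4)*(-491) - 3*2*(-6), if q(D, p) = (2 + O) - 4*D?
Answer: 55519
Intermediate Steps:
q(D, p) = -1 - 4*D (q(D, p) = (2 - 3) - 4*D = -1 - 4*D)
q(6*4 + 4, 4)*(-491) - 3*2*(-6) = (-1 - 4*(6*4 + 4))*(-491) - 3*2*(-6) = (-1 - 4*(24 + 4))*(-491) - 6*(-6) = (-1 - 4*28)*(-491) + 36 = (-1 - 112)*(-491) + 36 = -113*(-491) + 36 = 55483 + 36 = 55519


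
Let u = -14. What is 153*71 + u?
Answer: 10849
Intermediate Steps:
153*71 + u = 153*71 - 14 = 10863 - 14 = 10849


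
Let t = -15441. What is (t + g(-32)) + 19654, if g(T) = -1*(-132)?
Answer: 4345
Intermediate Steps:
g(T) = 132
(t + g(-32)) + 19654 = (-15441 + 132) + 19654 = -15309 + 19654 = 4345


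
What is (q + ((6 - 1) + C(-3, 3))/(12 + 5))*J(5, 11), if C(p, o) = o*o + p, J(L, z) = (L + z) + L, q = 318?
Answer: 113757/17 ≈ 6691.6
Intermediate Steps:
J(L, z) = z + 2*L
C(p, o) = p + o² (C(p, o) = o² + p = p + o²)
(q + ((6 - 1) + C(-3, 3))/(12 + 5))*J(5, 11) = (318 + ((6 - 1) + (-3 + 3²))/(12 + 5))*(11 + 2*5) = (318 + (5 + (-3 + 9))/17)*(11 + 10) = (318 + (5 + 6)*(1/17))*21 = (318 + 11*(1/17))*21 = (318 + 11/17)*21 = (5417/17)*21 = 113757/17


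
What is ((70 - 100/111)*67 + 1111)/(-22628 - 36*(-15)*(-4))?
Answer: -637211/2751468 ≈ -0.23159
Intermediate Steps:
((70 - 100/111)*67 + 1111)/(-22628 - 36*(-15)*(-4)) = ((70 - 100*1/111)*67 + 1111)/(-22628 + 540*(-4)) = ((70 - 100/111)*67 + 1111)/(-22628 - 2160) = ((7670/111)*67 + 1111)/(-24788) = (513890/111 + 1111)*(-1/24788) = (637211/111)*(-1/24788) = -637211/2751468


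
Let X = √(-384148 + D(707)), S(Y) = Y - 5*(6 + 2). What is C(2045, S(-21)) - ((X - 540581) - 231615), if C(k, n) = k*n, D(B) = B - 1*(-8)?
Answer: 647451 - I*√383433 ≈ 6.4745e+5 - 619.22*I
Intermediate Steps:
S(Y) = -40 + Y (S(Y) = Y - 5*8 = Y - 40 = -40 + Y)
D(B) = 8 + B (D(B) = B + 8 = 8 + B)
X = I*√383433 (X = √(-384148 + (8 + 707)) = √(-384148 + 715) = √(-383433) = I*√383433 ≈ 619.22*I)
C(2045, S(-21)) - ((X - 540581) - 231615) = 2045*(-40 - 21) - ((I*√383433 - 540581) - 231615) = 2045*(-61) - ((-540581 + I*√383433) - 231615) = -124745 - (-772196 + I*√383433) = -124745 + (772196 - I*√383433) = 647451 - I*√383433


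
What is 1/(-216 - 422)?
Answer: -1/638 ≈ -0.0015674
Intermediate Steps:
1/(-216 - 422) = 1/(-638) = -1/638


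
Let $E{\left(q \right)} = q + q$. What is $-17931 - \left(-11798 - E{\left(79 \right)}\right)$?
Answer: $-5975$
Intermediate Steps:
$E{\left(q \right)} = 2 q$
$-17931 - \left(-11798 - E{\left(79 \right)}\right) = -17931 - \left(-11798 - 2 \cdot 79\right) = -17931 - \left(-11798 - 158\right) = -17931 - -11956 = -17931 + 11956 = -5975$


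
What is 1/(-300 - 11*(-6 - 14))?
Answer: -1/80 ≈ -0.012500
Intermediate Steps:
1/(-300 - 11*(-6 - 14)) = 1/(-300 - 11*(-20)) = 1/(-300 + 220) = 1/(-80) = -1/80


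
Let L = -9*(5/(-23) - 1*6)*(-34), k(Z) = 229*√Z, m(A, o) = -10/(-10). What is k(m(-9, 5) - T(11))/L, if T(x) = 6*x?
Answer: -5267*I*√65/43758 ≈ -0.97043*I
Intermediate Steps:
m(A, o) = 1 (m(A, o) = -10*(-⅒) = 1)
L = -43758/23 (L = -9*(5*(-1/23) - 6)*(-34) = -9*(-5/23 - 6)*(-34) = -9*(-143/23)*(-34) = (1287/23)*(-34) = -43758/23 ≈ -1902.5)
k(m(-9, 5) - T(11))/L = (229*√(1 - 6*11))/(-43758/23) = (229*√(1 - 1*66))*(-23/43758) = (229*√(1 - 66))*(-23/43758) = (229*√(-65))*(-23/43758) = (229*(I*√65))*(-23/43758) = (229*I*√65)*(-23/43758) = -5267*I*√65/43758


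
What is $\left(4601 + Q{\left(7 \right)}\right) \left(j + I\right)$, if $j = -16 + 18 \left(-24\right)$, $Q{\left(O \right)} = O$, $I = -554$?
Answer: $-4617216$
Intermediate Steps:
$j = -448$ ($j = -16 - 432 = -448$)
$\left(4601 + Q{\left(7 \right)}\right) \left(j + I\right) = \left(4601 + 7\right) \left(-448 - 554\right) = 4608 \left(-1002\right) = -4617216$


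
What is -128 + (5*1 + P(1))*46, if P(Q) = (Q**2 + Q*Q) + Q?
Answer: 240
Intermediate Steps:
P(Q) = Q + 2*Q**2 (P(Q) = (Q**2 + Q**2) + Q = 2*Q**2 + Q = Q + 2*Q**2)
-128 + (5*1 + P(1))*46 = -128 + (5*1 + 1*(1 + 2*1))*46 = -128 + (5 + 1*(1 + 2))*46 = -128 + (5 + 1*3)*46 = -128 + (5 + 3)*46 = -128 + 8*46 = -128 + 368 = 240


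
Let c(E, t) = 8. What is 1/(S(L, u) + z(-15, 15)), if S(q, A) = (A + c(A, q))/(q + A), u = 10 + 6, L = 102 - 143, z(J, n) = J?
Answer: -25/399 ≈ -0.062657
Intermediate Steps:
L = -41
u = 16
S(q, A) = (8 + A)/(A + q) (S(q, A) = (A + 8)/(q + A) = (8 + A)/(A + q))
1/(S(L, u) + z(-15, 15)) = 1/((8 + 16)/(16 - 41) - 15) = 1/(24/(-25) - 15) = 1/(-1/25*24 - 15) = 1/(-24/25 - 15) = 1/(-399/25) = -25/399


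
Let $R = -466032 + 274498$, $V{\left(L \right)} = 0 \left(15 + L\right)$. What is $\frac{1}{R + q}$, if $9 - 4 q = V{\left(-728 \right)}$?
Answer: $- \frac{4}{766127} \approx -5.2211 \cdot 10^{-6}$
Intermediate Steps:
$V{\left(L \right)} = 0$
$q = \frac{9}{4}$ ($q = \frac{9}{4} - 0 = \frac{9}{4} + 0 = \frac{9}{4} \approx 2.25$)
$R = -191534$
$\frac{1}{R + q} = \frac{1}{-191534 + \frac{9}{4}} = \frac{1}{- \frac{766127}{4}} = - \frac{4}{766127}$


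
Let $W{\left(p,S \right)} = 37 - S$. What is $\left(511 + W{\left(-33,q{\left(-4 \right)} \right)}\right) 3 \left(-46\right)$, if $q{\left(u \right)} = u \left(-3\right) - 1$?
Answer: $-74106$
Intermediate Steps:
$q{\left(u \right)} = -1 - 3 u$ ($q{\left(u \right)} = - 3 u - 1 = -1 - 3 u$)
$\left(511 + W{\left(-33,q{\left(-4 \right)} \right)}\right) 3 \left(-46\right) = \left(511 + \left(37 - \left(-1 - -12\right)\right)\right) 3 \left(-46\right) = \left(511 + \left(37 - \left(-1 + 12\right)\right)\right) \left(-138\right) = \left(511 + \left(37 - 11\right)\right) \left(-138\right) = \left(511 + 26\right) \left(-138\right) = 537 \left(-138\right) = -74106$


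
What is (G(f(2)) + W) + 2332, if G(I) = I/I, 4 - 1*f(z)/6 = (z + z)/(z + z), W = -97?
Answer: 2236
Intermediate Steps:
f(z) = 18 (f(z) = 24 - 6*(z + z)/(z + z) = 24 - 6*2*z/(2*z) = 24 - 6*2*z*1/(2*z) = 24 - 6*1 = 24 - 6 = 18)
G(I) = 1
(G(f(2)) + W) + 2332 = (1 - 97) + 2332 = -96 + 2332 = 2236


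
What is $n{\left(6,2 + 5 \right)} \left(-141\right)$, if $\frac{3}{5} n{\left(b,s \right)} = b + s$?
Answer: $-3055$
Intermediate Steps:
$n{\left(b,s \right)} = \frac{5 b}{3} + \frac{5 s}{3}$ ($n{\left(b,s \right)} = \frac{5 \left(b + s\right)}{3} = \frac{5 b}{3} + \frac{5 s}{3}$)
$n{\left(6,2 + 5 \right)} \left(-141\right) = \left(\frac{5}{3} \cdot 6 + \frac{5 \left(2 + 5\right)}{3}\right) \left(-141\right) = \left(10 + \frac{5}{3} \cdot 7\right) \left(-141\right) = \left(10 + \frac{35}{3}\right) \left(-141\right) = \frac{65}{3} \left(-141\right) = -3055$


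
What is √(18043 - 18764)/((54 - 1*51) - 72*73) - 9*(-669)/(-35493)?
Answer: -2007/11831 - I*√721/5253 ≈ -0.16964 - 0.0051116*I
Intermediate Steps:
√(18043 - 18764)/((54 - 1*51) - 72*73) - 9*(-669)/(-35493) = √(-721)/((54 - 51) - 5256) + 6021*(-1/35493) = (I*√721)/(3 - 5256) - 2007/11831 = (I*√721)/(-5253) - 2007/11831 = (I*√721)*(-1/5253) - 2007/11831 = -I*√721/5253 - 2007/11831 = -2007/11831 - I*√721/5253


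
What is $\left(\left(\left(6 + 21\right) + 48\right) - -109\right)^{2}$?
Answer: $33856$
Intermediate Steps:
$\left(\left(\left(6 + 21\right) + 48\right) - -109\right)^{2} = \left(\left(27 + 48\right) + 109\right)^{2} = \left(75 + 109\right)^{2} = 184^{2} = 33856$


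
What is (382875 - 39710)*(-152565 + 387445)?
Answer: 80602595200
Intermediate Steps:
(382875 - 39710)*(-152565 + 387445) = 343165*234880 = 80602595200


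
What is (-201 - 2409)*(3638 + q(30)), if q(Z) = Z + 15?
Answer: -9612630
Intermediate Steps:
q(Z) = 15 + Z
(-201 - 2409)*(3638 + q(30)) = (-201 - 2409)*(3638 + (15 + 30)) = -2610*(3638 + 45) = -2610*3683 = -9612630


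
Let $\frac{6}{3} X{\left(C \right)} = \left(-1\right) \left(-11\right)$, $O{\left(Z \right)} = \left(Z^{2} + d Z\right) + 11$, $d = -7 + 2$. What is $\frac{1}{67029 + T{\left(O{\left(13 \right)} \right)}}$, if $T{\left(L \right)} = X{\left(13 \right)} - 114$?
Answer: $\frac{2}{133841} \approx 1.4943 \cdot 10^{-5}$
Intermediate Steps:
$d = -5$
$O{\left(Z \right)} = 11 + Z^{2} - 5 Z$ ($O{\left(Z \right)} = \left(Z^{2} - 5 Z\right) + 11 = 11 + Z^{2} - 5 Z$)
$X{\left(C \right)} = \frac{11}{2}$ ($X{\left(C \right)} = \frac{\left(-1\right) \left(-11\right)}{2} = \frac{1}{2} \cdot 11 = \frac{11}{2}$)
$T{\left(L \right)} = - \frac{217}{2}$ ($T{\left(L \right)} = \frac{11}{2} - 114 = - \frac{217}{2}$)
$\frac{1}{67029 + T{\left(O{\left(13 \right)} \right)}} = \frac{1}{67029 - \frac{217}{2}} = \frac{1}{\frac{133841}{2}} = \frac{2}{133841}$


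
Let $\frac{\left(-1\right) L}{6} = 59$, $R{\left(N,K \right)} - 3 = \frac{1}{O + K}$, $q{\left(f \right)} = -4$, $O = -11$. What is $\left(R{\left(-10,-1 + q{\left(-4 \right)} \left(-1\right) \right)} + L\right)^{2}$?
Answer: $\frac{7890481}{64} \approx 1.2329 \cdot 10^{5}$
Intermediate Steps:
$R{\left(N,K \right)} = 3 + \frac{1}{-11 + K}$
$L = -354$ ($L = \left(-6\right) 59 = -354$)
$\left(R{\left(-10,-1 + q{\left(-4 \right)} \left(-1\right) \right)} + L\right)^{2} = \left(\frac{-32 + 3 \left(-1 - -4\right)}{-11 - -3} - 354\right)^{2} = \left(\frac{-32 + 3 \left(-1 + 4\right)}{-11 + \left(-1 + 4\right)} - 354\right)^{2} = \left(\frac{-32 + 3 \cdot 3}{-11 + 3} - 354\right)^{2} = \left(\frac{-32 + 9}{-8} - 354\right)^{2} = \left(\left(- \frac{1}{8}\right) \left(-23\right) - 354\right)^{2} = \left(\frac{23}{8} - 354\right)^{2} = \left(- \frac{2809}{8}\right)^{2} = \frac{7890481}{64}$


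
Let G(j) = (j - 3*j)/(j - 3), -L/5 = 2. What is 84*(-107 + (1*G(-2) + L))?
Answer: -49476/5 ≈ -9895.2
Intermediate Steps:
L = -10 (L = -5*2 = -10)
G(j) = -2*j/(-3 + j) (G(j) = (-2*j)/(-3 + j) = -2*j/(-3 + j))
84*(-107 + (1*G(-2) + L)) = 84*(-107 + (1*(-2*(-2)/(-3 - 2)) - 10)) = 84*(-107 + (1*(-2*(-2)/(-5)) - 10)) = 84*(-107 + (1*(-2*(-2)*(-⅕)) - 10)) = 84*(-107 + (1*(-⅘) - 10)) = 84*(-107 + (-⅘ - 10)) = 84*(-107 - 54/5) = 84*(-589/5) = -49476/5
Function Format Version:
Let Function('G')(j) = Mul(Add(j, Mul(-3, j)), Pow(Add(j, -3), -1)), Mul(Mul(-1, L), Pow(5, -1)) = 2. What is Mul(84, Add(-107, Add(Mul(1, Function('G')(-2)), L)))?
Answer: Rational(-49476, 5) ≈ -9895.2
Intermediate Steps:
L = -10 (L = Mul(-5, 2) = -10)
Function('G')(j) = Mul(-2, j, Pow(Add(-3, j), -1)) (Function('G')(j) = Mul(Mul(-2, j), Pow(Add(-3, j), -1)) = Mul(-2, j, Pow(Add(-3, j), -1)))
Mul(84, Add(-107, Add(Mul(1, Function('G')(-2)), L))) = Mul(84, Add(-107, Add(Mul(1, Mul(-2, -2, Pow(Add(-3, -2), -1))), -10))) = Mul(84, Add(-107, Add(Mul(1, Mul(-2, -2, Pow(-5, -1))), -10))) = Mul(84, Add(-107, Add(Mul(1, Mul(-2, -2, Rational(-1, 5))), -10))) = Mul(84, Add(-107, Add(Mul(1, Rational(-4, 5)), -10))) = Mul(84, Add(-107, Add(Rational(-4, 5), -10))) = Mul(84, Add(-107, Rational(-54, 5))) = Mul(84, Rational(-589, 5)) = Rational(-49476, 5)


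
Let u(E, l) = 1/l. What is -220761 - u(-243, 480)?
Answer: -105965281/480 ≈ -2.2076e+5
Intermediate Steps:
-220761 - u(-243, 480) = -220761 - 1/480 = -105965281/480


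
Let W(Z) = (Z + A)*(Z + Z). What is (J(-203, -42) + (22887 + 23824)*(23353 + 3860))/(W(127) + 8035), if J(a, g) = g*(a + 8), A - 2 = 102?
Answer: 1271154633/66709 ≈ 19055.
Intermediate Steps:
A = 104 (A = 2 + 102 = 104)
J(a, g) = g*(8 + a)
W(Z) = 2*Z*(104 + Z) (W(Z) = (Z + 104)*(Z + Z) = (104 + Z)*(2*Z) = 2*Z*(104 + Z))
(J(-203, -42) + (22887 + 23824)*(23353 + 3860))/(W(127) + 8035) = (-42*(8 - 203) + (22887 + 23824)*(23353 + 3860))/(2*127*(104 + 127) + 8035) = (-42*(-195) + 46711*27213)/(2*127*231 + 8035) = (8190 + 1271146443)/(58674 + 8035) = 1271154633/66709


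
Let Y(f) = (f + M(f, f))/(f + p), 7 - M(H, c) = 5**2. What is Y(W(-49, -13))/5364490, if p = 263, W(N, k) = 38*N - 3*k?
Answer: 1841/8368604400 ≈ 2.1999e-7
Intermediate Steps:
W(N, k) = -3*k + 38*N
M(H, c) = -18 (M(H, c) = 7 - 1*5**2 = 7 - 1*25 = 7 - 25 = -18)
Y(f) = (-18 + f)/(263 + f) (Y(f) = (f - 18)/(f + 263) = (-18 + f)/(263 + f))
Y(W(-49, -13))/5364490 = ((-18 + (-3*(-13) + 38*(-49)))/(263 + (-3*(-13) + 38*(-49))))/5364490 = ((-18 + (39 - 1862))/(263 + (39 - 1862)))*(1/5364490) = ((-18 - 1823)/(263 - 1823))*(1/5364490) = (-1841/(-1560))*(1/5364490) = -1/1560*(-1841)*(1/5364490) = (1841/1560)*(1/5364490) = 1841/8368604400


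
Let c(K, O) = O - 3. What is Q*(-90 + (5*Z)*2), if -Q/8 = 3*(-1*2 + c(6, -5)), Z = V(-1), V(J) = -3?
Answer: -28800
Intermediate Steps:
Z = -3
c(K, O) = -3 + O
Q = 240 (Q = -24*(-1*2 + (-3 - 5)) = -24*(-2 - 8) = -24*(-10) = -8*(-30) = 240)
Q*(-90 + (5*Z)*2) = 240*(-90 + (5*(-3))*2) = 240*(-90 - 15*2) = 240*(-90 - 30) = 240*(-120) = -28800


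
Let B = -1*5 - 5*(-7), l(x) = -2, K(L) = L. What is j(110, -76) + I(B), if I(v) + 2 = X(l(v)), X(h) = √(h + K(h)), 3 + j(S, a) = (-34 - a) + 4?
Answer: 41 + 2*I ≈ 41.0 + 2.0*I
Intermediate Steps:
j(S, a) = -33 - a (j(S, a) = -3 + ((-34 - a) + 4) = -3 + (-30 - a) = -33 - a)
B = 30 (B = -5 + 35 = 30)
X(h) = √2*√h (X(h) = √(h + h) = √(2*h) = √2*√h)
I(v) = -2 + 2*I (I(v) = -2 + √2*√(-2) = -2 + √2*(I*√2) = -2 + 2*I)
j(110, -76) + I(B) = (-33 - 1*(-76)) + (-2 + 2*I) = (-33 + 76) + (-2 + 2*I) = 43 + (-2 + 2*I) = 41 + 2*I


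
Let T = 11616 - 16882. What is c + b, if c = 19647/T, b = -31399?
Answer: -165366781/5266 ≈ -31403.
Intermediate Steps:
T = -5266
c = -19647/5266 (c = 19647/(-5266) = 19647*(-1/5266) = -19647/5266 ≈ -3.7309)
c + b = -19647/5266 - 31399 = -165366781/5266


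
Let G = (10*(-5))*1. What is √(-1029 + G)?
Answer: I*√1079 ≈ 32.848*I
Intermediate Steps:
G = -50 (G = -50*1 = -50)
√(-1029 + G) = √(-1029 - 50) = √(-1079) = I*√1079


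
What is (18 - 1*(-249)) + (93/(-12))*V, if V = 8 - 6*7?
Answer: 1061/2 ≈ 530.50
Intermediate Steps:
V = -34 (V = 8 - 42 = -34)
(18 - 1*(-249)) + (93/(-12))*V = (18 - 1*(-249)) + (93/(-12))*(-34) = (18 + 249) + (93*(-1/12))*(-34) = 267 - 31/4*(-34) = 267 + 527/2 = 1061/2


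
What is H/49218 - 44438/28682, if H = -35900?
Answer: -804208321/352917669 ≈ -2.2787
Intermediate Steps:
H/49218 - 44438/28682 = -35900/49218 - 44438/28682 = -35900*1/49218 - 44438*1/28682 = -17950/24609 - 22219/14341 = -804208321/352917669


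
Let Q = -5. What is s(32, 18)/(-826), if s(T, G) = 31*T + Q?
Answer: -141/118 ≈ -1.1949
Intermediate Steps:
s(T, G) = -5 + 31*T (s(T, G) = 31*T - 5 = -5 + 31*T)
s(32, 18)/(-826) = (-5 + 31*32)/(-826) = (-5 + 992)*(-1/826) = 987*(-1/826) = -141/118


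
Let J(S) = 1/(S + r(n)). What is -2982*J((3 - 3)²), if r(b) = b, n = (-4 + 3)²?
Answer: -2982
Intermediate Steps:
n = 1 (n = (-1)² = 1)
J(S) = 1/(1 + S) (J(S) = 1/(S + 1) = 1/(1 + S))
-2982*J((3 - 3)²) = -2982/(1 + (3 - 3)²) = -2982/(1 + 0²) = -2982/(1 + 0) = -2982/1 = -2982*1 = -2982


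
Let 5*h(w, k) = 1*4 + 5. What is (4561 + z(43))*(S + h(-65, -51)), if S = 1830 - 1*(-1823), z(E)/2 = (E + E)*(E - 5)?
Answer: 202786578/5 ≈ 4.0557e+7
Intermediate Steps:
z(E) = 4*E*(-5 + E) (z(E) = 2*((E + E)*(E - 5)) = 2*((2*E)*(-5 + E)) = 2*(2*E*(-5 + E)) = 4*E*(-5 + E))
h(w, k) = 9/5 (h(w, k) = (1*4 + 5)/5 = (4 + 5)/5 = (1/5)*9 = 9/5)
S = 3653 (S = 1830 + 1823 = 3653)
(4561 + z(43))*(S + h(-65, -51)) = (4561 + 4*43*(-5 + 43))*(3653 + 9/5) = (4561 + 4*43*38)*(18274/5) = (4561 + 6536)*(18274/5) = 11097*(18274/5) = 202786578/5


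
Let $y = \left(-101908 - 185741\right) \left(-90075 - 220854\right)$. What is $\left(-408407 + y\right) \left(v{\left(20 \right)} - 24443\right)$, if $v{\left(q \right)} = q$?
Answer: $-2184344457514422$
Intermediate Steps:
$y = 89438415921$ ($y = \left(-287649\right) \left(-310929\right) = 89438415921$)
$\left(-408407 + y\right) \left(v{\left(20 \right)} - 24443\right) = \left(-408407 + 89438415921\right) \left(20 - 24443\right) = 89438007514 \left(-24423\right) = -2184344457514422$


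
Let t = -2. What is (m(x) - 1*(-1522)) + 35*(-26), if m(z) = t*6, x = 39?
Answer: 600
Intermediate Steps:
m(z) = -12 (m(z) = -2*6 = -12)
(m(x) - 1*(-1522)) + 35*(-26) = (-12 - 1*(-1522)) + 35*(-26) = (-12 + 1522) - 910 = 1510 - 910 = 600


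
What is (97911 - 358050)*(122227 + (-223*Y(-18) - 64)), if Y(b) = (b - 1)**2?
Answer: -10837390740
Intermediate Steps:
Y(b) = (-1 + b)**2
(97911 - 358050)*(122227 + (-223*Y(-18) - 64)) = (97911 - 358050)*(122227 + (-223*(-1 - 18)**2 - 64)) = -260139*(122227 + (-223*(-19)**2 - 64)) = -260139*(122227 + (-223*361 - 64)) = -260139*(122227 + (-80503 - 64)) = -260139*(122227 - 80567) = -260139*41660 = -10837390740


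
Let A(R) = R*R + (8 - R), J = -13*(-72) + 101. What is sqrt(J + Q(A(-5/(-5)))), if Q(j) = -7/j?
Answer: 3*sqrt(1842)/4 ≈ 32.189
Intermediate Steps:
J = 1037 (J = 936 + 101 = 1037)
A(R) = 8 + R**2 - R (A(R) = R**2 + (8 - R) = 8 + R**2 - R)
sqrt(J + Q(A(-5/(-5)))) = sqrt(1037 - 7/(8 + (-5/(-5))**2 - (-5)/(-5))) = sqrt(1037 - 7/(8 + (-5*(-1/5))**2 - (-5)*(-1)/5)) = sqrt(1037 - 7/(8 + 1**2 - 1*1)) = sqrt(1037 - 7/(8 + 1 - 1)) = sqrt(1037 - 7/8) = sqrt(8289/8) = 3*sqrt(1842)/4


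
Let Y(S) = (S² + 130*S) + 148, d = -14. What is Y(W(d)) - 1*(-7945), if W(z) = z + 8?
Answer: 7349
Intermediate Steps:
W(z) = 8 + z
Y(S) = 148 + S² + 130*S
Y(W(d)) - 1*(-7945) = (148 + (8 - 14)² + 130*(8 - 14)) - 1*(-7945) = (148 + (-6)² + 130*(-6)) + 7945 = (148 + 36 - 780) + 7945 = -596 + 7945 = 7349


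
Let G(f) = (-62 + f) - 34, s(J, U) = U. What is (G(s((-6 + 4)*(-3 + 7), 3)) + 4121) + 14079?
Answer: 18107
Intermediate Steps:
G(f) = -96 + f
(G(s((-6 + 4)*(-3 + 7), 3)) + 4121) + 14079 = ((-96 + 3) + 4121) + 14079 = (-93 + 4121) + 14079 = 4028 + 14079 = 18107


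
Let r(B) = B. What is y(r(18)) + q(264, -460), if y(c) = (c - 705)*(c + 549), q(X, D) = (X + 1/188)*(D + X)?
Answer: -20739880/47 ≈ -4.4127e+5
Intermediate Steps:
q(X, D) = (1/188 + X)*(D + X) (q(X, D) = (X + 1/188)*(D + X) = (1/188 + X)*(D + X))
y(c) = (-705 + c)*(549 + c)
y(r(18)) + q(264, -460) = (-387045 + 18**2 - 156*18) + (264**2 + (1/188)*(-460) + (1/188)*264 - 460*264) = (-387045 + 324 - 2808) + (69696 - 115/47 + 66/47 - 121440) = -389529 - 2432017/47 = -20739880/47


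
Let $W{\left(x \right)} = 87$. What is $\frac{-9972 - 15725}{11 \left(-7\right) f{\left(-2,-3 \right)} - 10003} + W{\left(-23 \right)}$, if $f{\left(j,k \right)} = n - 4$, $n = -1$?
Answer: $\frac{123209}{1374} \approx 89.672$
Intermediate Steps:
$f{\left(j,k \right)} = -5$ ($f{\left(j,k \right)} = -1 - 4 = -5$)
$\frac{-9972 - 15725}{11 \left(-7\right) f{\left(-2,-3 \right)} - 10003} + W{\left(-23 \right)} = \frac{-9972 - 15725}{11 \left(-7\right) \left(-5\right) - 10003} + 87 = - \frac{25697}{\left(-77\right) \left(-5\right) - 10003} + 87 = - \frac{25697}{385 - 10003} + 87 = - \frac{25697}{-9618} + 87 = \left(-25697\right) \left(- \frac{1}{9618}\right) + 87 = \frac{3671}{1374} + 87 = \frac{123209}{1374}$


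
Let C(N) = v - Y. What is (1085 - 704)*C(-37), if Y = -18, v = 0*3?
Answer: 6858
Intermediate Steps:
v = 0
C(N) = 18 (C(N) = 0 - 1*(-18) = 0 + 18 = 18)
(1085 - 704)*C(-37) = (1085 - 704)*18 = 381*18 = 6858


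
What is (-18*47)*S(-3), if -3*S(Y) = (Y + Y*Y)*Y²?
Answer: 15228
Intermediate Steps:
S(Y) = -Y²*(Y + Y²)/3 (S(Y) = -(Y + Y*Y)*Y²/3 = -(Y + Y²)*Y²/3 = -Y²*(Y + Y²)/3)
(-18*47)*S(-3) = (-18*47)*((⅓)*(-3)³*(-1 - 1*(-3))) = -282*(-27)*(-1 + 3) = -282*(-27)*2 = -846*(-18) = 15228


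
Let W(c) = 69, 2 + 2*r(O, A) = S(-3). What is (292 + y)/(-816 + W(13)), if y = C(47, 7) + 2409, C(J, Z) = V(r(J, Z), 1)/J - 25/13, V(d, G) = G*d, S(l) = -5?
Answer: -3298181/912834 ≈ -3.6131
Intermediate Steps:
r(O, A) = -7/2 (r(O, A) = -1 + (1/2)*(-5) = -1 - 5/2 = -7/2)
C(J, Z) = -25/13 - 7/(2*J) (C(J, Z) = (1*(-7/2))/J - 25/13 = -7/(2*J) - 25*1/13 = -7/(2*J) - 25/13 = -25/13 - 7/(2*J))
y = 2941357/1222 (y = (1/26)*(-91 - 50*47)/47 + 2409 = (1/26)*(1/47)*(-91 - 2350) + 2409 = (1/26)*(1/47)*(-2441) + 2409 = -2441/1222 + 2409 = 2941357/1222 ≈ 2407.0)
(292 + y)/(-816 + W(13)) = (292 + 2941357/1222)/(-816 + 69) = (3298181/1222)/(-747) = (3298181/1222)*(-1/747) = -3298181/912834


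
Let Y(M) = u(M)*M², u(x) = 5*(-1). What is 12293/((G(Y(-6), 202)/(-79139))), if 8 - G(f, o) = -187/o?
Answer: -196516856854/1803 ≈ -1.0899e+8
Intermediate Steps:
u(x) = -5
Y(M) = -5*M²
G(f, o) = 8 + 187/o (G(f, o) = 8 - (-187)/o = 8 + 187/o)
12293/((G(Y(-6), 202)/(-79139))) = 12293/(((8 + 187/202)/(-79139))) = 12293/(((8 + 187*(1/202))*(-1/79139))) = 12293/(((8 + 187/202)*(-1/79139))) = 12293/(((1803/202)*(-1/79139))) = 12293/(-1803/15986078) = 12293*(-15986078/1803) = -196516856854/1803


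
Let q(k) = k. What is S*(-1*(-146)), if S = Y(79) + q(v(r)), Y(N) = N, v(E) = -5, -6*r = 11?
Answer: 10804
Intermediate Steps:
r = -11/6 (r = -⅙*11 = -11/6 ≈ -1.8333)
S = 74 (S = 79 - 5 = 74)
S*(-1*(-146)) = 74*(-1*(-146)) = 74*146 = 10804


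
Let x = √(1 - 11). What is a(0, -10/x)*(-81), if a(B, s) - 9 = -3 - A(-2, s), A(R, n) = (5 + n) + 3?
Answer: 162 + 81*I*√10 ≈ 162.0 + 256.14*I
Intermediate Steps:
x = I*√10 (x = √(-10) = I*√10 ≈ 3.1623*I)
A(R, n) = 8 + n
a(B, s) = -2 - s (a(B, s) = 9 + (-3 - (8 + s)) = 9 + (-3 + (-8 - s)) = 9 + (-11 - s) = -2 - s)
a(0, -10/x)*(-81) = (-2 - (-10)/(I*√10))*(-81) = (-2 - (-10)*(-I*√10/10))*(-81) = (-2 - I*√10)*(-81) = 162 + 81*I*√10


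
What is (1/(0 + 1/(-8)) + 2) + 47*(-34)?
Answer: -1604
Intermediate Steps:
(1/(0 + 1/(-8)) + 2) + 47*(-34) = (1/(0 - ⅛) + 2) - 1598 = (1/(-⅛) + 2) - 1598 = (-8 + 2) - 1598 = -6 - 1598 = -1604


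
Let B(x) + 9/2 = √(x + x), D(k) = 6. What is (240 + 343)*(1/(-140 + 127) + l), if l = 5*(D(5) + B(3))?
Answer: 112519/26 + 2915*√6 ≈ 11468.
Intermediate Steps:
B(x) = -9/2 + √2*√x (B(x) = -9/2 + √(x + x) = -9/2 + √(2*x) = -9/2 + √2*√x)
l = 15/2 + 5*√6 (l = 5*(6 + (-9/2 + √2*√3)) = 5*(6 + (-9/2 + √6)) = 5*(3/2 + √6) = 15/2 + 5*√6 ≈ 19.747)
(240 + 343)*(1/(-140 + 127) + l) = (240 + 343)*(1/(-140 + 127) + (15/2 + 5*√6)) = 583*(1/(-13) + (15/2 + 5*√6)) = 583*(-1/13 + (15/2 + 5*√6)) = 583*(193/26 + 5*√6) = 112519/26 + 2915*√6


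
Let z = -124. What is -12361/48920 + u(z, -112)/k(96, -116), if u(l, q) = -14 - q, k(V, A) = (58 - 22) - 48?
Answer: -1235623/146760 ≈ -8.4193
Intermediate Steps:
k(V, A) = -12 (k(V, A) = 36 - 48 = -12)
-12361/48920 + u(z, -112)/k(96, -116) = -12361/48920 + (-14 - 1*(-112))/(-12) = -12361*1/48920 + (-14 + 112)*(-1/12) = -12361/48920 + 98*(-1/12) = -12361/48920 - 49/6 = -1235623/146760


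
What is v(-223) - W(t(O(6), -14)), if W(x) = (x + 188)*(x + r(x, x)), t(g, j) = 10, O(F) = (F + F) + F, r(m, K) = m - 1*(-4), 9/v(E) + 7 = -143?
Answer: -237603/50 ≈ -4752.1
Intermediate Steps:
v(E) = -3/50 (v(E) = 9/(-7 - 143) = 9/(-150) = 9*(-1/150) = -3/50)
r(m, K) = 4 + m (r(m, K) = m + 4 = 4 + m)
O(F) = 3*F (O(F) = 2*F + F = 3*F)
W(x) = (4 + 2*x)*(188 + x) (W(x) = (x + 188)*(x + (4 + x)) = (188 + x)*(4 + 2*x) = (4 + 2*x)*(188 + x))
v(-223) - W(t(O(6), -14)) = -3/50 - (752 + 2*10**2 + 380*10) = -3/50 - (752 + 2*100 + 3800) = -3/50 - (752 + 200 + 3800) = -3/50 - 1*4752 = -3/50 - 4752 = -237603/50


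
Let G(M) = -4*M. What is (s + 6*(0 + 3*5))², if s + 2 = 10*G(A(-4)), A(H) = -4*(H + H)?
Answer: 1420864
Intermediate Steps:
A(H) = -8*H
s = -1282 (s = -2 + 10*(-(-32)*(-4)) = -2 + 10*(-4*32) = -2 + 10*(-128) = -2 - 1280 = -1282)
(s + 6*(0 + 3*5))² = (-1282 + 6*(0 + 3*5))² = (-1282 + 6*(0 + 15))² = (-1282 + 6*15)² = (-1282 + 90)² = (-1192)² = 1420864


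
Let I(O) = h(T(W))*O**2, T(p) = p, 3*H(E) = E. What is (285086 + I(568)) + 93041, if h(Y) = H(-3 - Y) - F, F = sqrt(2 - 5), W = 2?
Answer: -478739/3 - 322624*I*sqrt(3) ≈ -1.5958e+5 - 5.588e+5*I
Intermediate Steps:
H(E) = E/3
F = I*sqrt(3) (F = sqrt(-3) = I*sqrt(3) ≈ 1.732*I)
h(Y) = -1 - Y/3 - I*sqrt(3) (h(Y) = (-3 - Y)/3 - I*sqrt(3) = (-1 - Y/3) - I*sqrt(3) = -1 - Y/3 - I*sqrt(3))
I(O) = O**2*(-5/3 - I*sqrt(3)) (I(O) = (-1 - 1/3*2 - I*sqrt(3))*O**2 = (-1 - 2/3 - I*sqrt(3))*O**2 = (-5/3 - I*sqrt(3))*O**2 = O**2*(-5/3 - I*sqrt(3)))
(285086 + I(568)) + 93041 = (285086 + 568**2*(-5/3 - I*sqrt(3))) + 93041 = (285086 + 322624*(-5/3 - I*sqrt(3))) + 93041 = (285086 + (-1613120/3 - 322624*I*sqrt(3))) + 93041 = (-757862/3 - 322624*I*sqrt(3)) + 93041 = -478739/3 - 322624*I*sqrt(3)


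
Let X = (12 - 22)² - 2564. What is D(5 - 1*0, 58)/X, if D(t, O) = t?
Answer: -5/2464 ≈ -0.0020292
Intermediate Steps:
X = -2464 (X = (-10)² - 2564 = 100 - 2564 = -2464)
D(5 - 1*0, 58)/X = (5 - 1*0)/(-2464) = (5 + 0)*(-1/2464) = 5*(-1/2464) = -5/2464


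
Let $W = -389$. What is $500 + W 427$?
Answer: $-165603$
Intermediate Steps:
$500 + W 427 = 500 - 166103 = -165603$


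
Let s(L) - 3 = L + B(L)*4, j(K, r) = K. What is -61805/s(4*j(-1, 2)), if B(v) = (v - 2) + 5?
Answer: 12361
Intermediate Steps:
B(v) = 3 + v (B(v) = (-2 + v) + 5 = 3 + v)
s(L) = 15 + 5*L (s(L) = 3 + (L + (3 + L)*4) = 3 + (L + (12 + 4*L)) = 3 + (12 + 5*L) = 15 + 5*L)
-61805/s(4*j(-1, 2)) = -61805/(15 + 5*(4*(-1))) = -61805/(15 + 5*(-4)) = -61805/(15 - 20) = -61805/(-5) = -61805*(-⅕) = 12361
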